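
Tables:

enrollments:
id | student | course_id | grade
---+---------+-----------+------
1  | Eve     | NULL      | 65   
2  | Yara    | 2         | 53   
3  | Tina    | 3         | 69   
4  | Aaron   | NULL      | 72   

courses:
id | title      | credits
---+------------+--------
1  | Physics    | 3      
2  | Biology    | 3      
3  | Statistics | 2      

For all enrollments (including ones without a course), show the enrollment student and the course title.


LEFT JOIN keeps every row from enrollments (the left table); where course_id has no match in courses, the course columns become NULL. Walk through each enrollment:
  - enrollment 1 (Eve): course_id=NULL, no match -> kept with NULL
  - enrollment 2 (Yara): course_id=2 -> matches Biology
  - enrollment 3 (Tina): course_id=3 -> matches Statistics
  - enrollment 4 (Aaron): course_id=NULL, no match -> kept with NULL
All 4 rows appear; 2 have NULL course.

SQL:
SELECT a.student, b.title AS course
FROM enrollments a
LEFT JOIN courses b ON a.course_id = b.id

Result:
student | course    
--------+-----------
Eve     | NULL      
Yara    | Biology   
Tina    | Statistics
Aaron   | NULL      


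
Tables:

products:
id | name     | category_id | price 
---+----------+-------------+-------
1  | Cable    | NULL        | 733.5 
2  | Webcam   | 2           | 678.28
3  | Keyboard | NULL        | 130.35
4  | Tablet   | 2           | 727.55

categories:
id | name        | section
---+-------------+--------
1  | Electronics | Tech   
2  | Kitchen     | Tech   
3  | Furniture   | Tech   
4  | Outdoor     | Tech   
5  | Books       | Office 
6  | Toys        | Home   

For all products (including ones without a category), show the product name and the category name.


LEFT JOIN keeps every row from products (the left table); where category_id has no match in categories, the category columns become NULL. Walk through each product:
  - product 1 (Cable): category_id=NULL, no match -> kept with NULL
  - product 2 (Webcam): category_id=2 -> matches Kitchen
  - product 3 (Keyboard): category_id=NULL, no match -> kept with NULL
  - product 4 (Tablet): category_id=2 -> matches Kitchen
All 4 rows appear; 2 have NULL category.

SQL:
SELECT a.name, b.name AS category
FROM products a
LEFT JOIN categories b ON a.category_id = b.id

Result:
name     | category
---------+---------
Cable    | NULL    
Webcam   | Kitchen 
Keyboard | NULL    
Tablet   | Kitchen 


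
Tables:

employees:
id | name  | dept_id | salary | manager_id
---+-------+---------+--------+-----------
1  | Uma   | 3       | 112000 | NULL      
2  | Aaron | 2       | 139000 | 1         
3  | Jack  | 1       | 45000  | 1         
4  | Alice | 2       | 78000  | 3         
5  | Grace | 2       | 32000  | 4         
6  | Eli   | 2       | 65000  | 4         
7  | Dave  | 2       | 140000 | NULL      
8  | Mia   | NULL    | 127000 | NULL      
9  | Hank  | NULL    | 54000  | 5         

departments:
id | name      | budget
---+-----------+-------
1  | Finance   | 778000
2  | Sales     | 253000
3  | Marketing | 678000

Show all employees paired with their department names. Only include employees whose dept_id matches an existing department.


INNER JOIN keeps only employees rows whose dept_id matches an id in departments. Walk through each employee:
  - employee 1 (Uma): dept_id=3 -> matches Marketing
  - employee 2 (Aaron): dept_id=2 -> matches Sales
  - employee 3 (Jack): dept_id=1 -> matches Finance
  - employee 4 (Alice): dept_id=2 -> matches Sales
  - employee 5 (Grace): dept_id=2 -> matches Sales
  - employee 6 (Eli): dept_id=2 -> matches Sales
  - employee 7 (Dave): dept_id=2 -> matches Sales
  - employee 8 (Mia): dept_id=NULL, no match -> dropped
  - employee 9 (Hank): dept_id=NULL, no match -> dropped
So 2 of 9 rows are dropped.

SQL:
SELECT a.name, b.name AS department
FROM employees a
INNER JOIN departments b ON a.dept_id = b.id

Result:
name  | department
------+-----------
Uma   | Marketing 
Aaron | Sales     
Jack  | Finance   
Alice | Sales     
Grace | Sales     
Eli   | Sales     
Dave  | Sales     


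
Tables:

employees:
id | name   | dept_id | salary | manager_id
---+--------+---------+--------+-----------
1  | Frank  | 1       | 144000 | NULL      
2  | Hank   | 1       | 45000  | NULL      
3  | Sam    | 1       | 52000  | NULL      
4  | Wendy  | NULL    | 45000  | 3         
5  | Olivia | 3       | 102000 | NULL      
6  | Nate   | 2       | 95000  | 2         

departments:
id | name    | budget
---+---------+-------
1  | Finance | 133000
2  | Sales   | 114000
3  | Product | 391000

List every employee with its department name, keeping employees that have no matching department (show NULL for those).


LEFT JOIN keeps every row from employees (the left table); where dept_id has no match in departments, the department columns become NULL. Walk through each employee:
  - employee 1 (Frank): dept_id=1 -> matches Finance
  - employee 2 (Hank): dept_id=1 -> matches Finance
  - employee 3 (Sam): dept_id=1 -> matches Finance
  - employee 4 (Wendy): dept_id=NULL, no match -> kept with NULL
  - employee 5 (Olivia): dept_id=3 -> matches Product
  - employee 6 (Nate): dept_id=2 -> matches Sales
All 6 rows appear; 1 has NULL department.

SQL:
SELECT a.name, b.name AS department
FROM employees a
LEFT JOIN departments b ON a.dept_id = b.id

Result:
name   | department
-------+-----------
Frank  | Finance   
Hank   | Finance   
Sam    | Finance   
Wendy  | NULL      
Olivia | Product   
Nate   | Sales     


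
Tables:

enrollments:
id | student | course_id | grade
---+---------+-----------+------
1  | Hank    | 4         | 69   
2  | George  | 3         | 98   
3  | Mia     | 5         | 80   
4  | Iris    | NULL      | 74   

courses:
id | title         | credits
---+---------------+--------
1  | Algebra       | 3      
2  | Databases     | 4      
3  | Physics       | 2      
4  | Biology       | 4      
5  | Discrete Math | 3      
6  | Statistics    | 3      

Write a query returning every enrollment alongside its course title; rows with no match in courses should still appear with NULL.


LEFT JOIN keeps every row from enrollments (the left table); where course_id has no match in courses, the course columns become NULL. Walk through each enrollment:
  - enrollment 1 (Hank): course_id=4 -> matches Biology
  - enrollment 2 (George): course_id=3 -> matches Physics
  - enrollment 3 (Mia): course_id=5 -> matches Discrete Math
  - enrollment 4 (Iris): course_id=NULL, no match -> kept with NULL
All 4 rows appear; 1 has NULL course.

SQL:
SELECT a.student, b.title AS course
FROM enrollments a
LEFT JOIN courses b ON a.course_id = b.id

Result:
student | course       
--------+--------------
Hank    | Biology      
George  | Physics      
Mia     | Discrete Math
Iris    | NULL         


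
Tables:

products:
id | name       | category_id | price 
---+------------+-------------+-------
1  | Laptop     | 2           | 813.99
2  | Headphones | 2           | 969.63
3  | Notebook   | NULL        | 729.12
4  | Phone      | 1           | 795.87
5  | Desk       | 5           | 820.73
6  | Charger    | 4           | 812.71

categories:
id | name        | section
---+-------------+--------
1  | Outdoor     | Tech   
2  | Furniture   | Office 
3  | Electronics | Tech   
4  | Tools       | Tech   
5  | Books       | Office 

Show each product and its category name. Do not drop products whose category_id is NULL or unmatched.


LEFT JOIN keeps every row from products (the left table); where category_id has no match in categories, the category columns become NULL. Walk through each product:
  - product 1 (Laptop): category_id=2 -> matches Furniture
  - product 2 (Headphones): category_id=2 -> matches Furniture
  - product 3 (Notebook): category_id=NULL, no match -> kept with NULL
  - product 4 (Phone): category_id=1 -> matches Outdoor
  - product 5 (Desk): category_id=5 -> matches Books
  - product 6 (Charger): category_id=4 -> matches Tools
All 6 rows appear; 1 has NULL category.

SQL:
SELECT a.name, b.name AS category
FROM products a
LEFT JOIN categories b ON a.category_id = b.id

Result:
name       | category 
-----------+----------
Laptop     | Furniture
Headphones | Furniture
Notebook   | NULL     
Phone      | Outdoor  
Desk       | Books    
Charger    | Tools    


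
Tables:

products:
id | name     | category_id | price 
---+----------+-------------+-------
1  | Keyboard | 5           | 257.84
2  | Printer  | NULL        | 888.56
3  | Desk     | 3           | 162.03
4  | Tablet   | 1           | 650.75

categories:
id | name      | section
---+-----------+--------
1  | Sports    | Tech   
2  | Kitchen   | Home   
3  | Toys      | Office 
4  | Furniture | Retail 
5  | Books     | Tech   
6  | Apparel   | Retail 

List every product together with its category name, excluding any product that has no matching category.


INNER JOIN keeps only products rows whose category_id matches an id in categories. Walk through each product:
  - product 1 (Keyboard): category_id=5 -> matches Books
  - product 2 (Printer): category_id=NULL, no match -> dropped
  - product 3 (Desk): category_id=3 -> matches Toys
  - product 4 (Tablet): category_id=1 -> matches Sports
So 1 of 4 rows is dropped.

SQL:
SELECT a.name, b.name AS category
FROM products a
INNER JOIN categories b ON a.category_id = b.id

Result:
name     | category
---------+---------
Keyboard | Books   
Desk     | Toys    
Tablet   | Sports  


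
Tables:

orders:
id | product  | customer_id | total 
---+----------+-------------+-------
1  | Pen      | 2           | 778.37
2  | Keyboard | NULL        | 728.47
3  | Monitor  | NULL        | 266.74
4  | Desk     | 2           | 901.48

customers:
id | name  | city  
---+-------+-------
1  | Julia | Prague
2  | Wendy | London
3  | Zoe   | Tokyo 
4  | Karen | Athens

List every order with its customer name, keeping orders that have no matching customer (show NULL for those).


LEFT JOIN keeps every row from orders (the left table); where customer_id has no match in customers, the customer columns become NULL. Walk through each order:
  - order 1 (Pen): customer_id=2 -> matches Wendy
  - order 2 (Keyboard): customer_id=NULL, no match -> kept with NULL
  - order 3 (Monitor): customer_id=NULL, no match -> kept with NULL
  - order 4 (Desk): customer_id=2 -> matches Wendy
All 4 rows appear; 2 have NULL customer.

SQL:
SELECT a.product, b.name AS customer
FROM orders a
LEFT JOIN customers b ON a.customer_id = b.id

Result:
product  | customer
---------+---------
Pen      | Wendy   
Keyboard | NULL    
Monitor  | NULL    
Desk     | Wendy   


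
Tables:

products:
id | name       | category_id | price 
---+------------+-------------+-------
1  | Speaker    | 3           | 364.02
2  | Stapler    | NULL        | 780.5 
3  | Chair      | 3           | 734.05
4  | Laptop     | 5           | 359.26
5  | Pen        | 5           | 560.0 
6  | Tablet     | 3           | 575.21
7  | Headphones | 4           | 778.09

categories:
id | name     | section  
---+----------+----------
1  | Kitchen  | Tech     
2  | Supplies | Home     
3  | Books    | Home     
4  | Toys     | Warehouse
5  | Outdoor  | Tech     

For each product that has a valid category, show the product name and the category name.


INNER JOIN keeps only products rows whose category_id matches an id in categories. Walk through each product:
  - product 1 (Speaker): category_id=3 -> matches Books
  - product 2 (Stapler): category_id=NULL, no match -> dropped
  - product 3 (Chair): category_id=3 -> matches Books
  - product 4 (Laptop): category_id=5 -> matches Outdoor
  - product 5 (Pen): category_id=5 -> matches Outdoor
  - product 6 (Tablet): category_id=3 -> matches Books
  - product 7 (Headphones): category_id=4 -> matches Toys
So 1 of 7 rows is dropped.

SQL:
SELECT a.name, b.name AS category
FROM products a
INNER JOIN categories b ON a.category_id = b.id

Result:
name       | category
-----------+---------
Speaker    | Books   
Chair      | Books   
Laptop     | Outdoor 
Pen        | Outdoor 
Tablet     | Books   
Headphones | Toys    


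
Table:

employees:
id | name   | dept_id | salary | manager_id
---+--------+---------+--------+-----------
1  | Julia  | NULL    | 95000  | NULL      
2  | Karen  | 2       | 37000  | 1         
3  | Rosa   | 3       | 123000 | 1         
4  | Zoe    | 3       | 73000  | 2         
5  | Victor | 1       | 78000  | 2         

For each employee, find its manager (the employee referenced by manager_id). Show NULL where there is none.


This is a self-join: employees is joined to a second copy of itself, matching each row's manager_id to another row's id. Use LEFT JOIN so rows with manager_id=NULL are kept.
  - employee 1 (Julia): manager_id=NULL -> NULL
  - employee 2 (Karen): manager_id=1 -> Julia
  - employee 3 (Rosa): manager_id=1 -> Julia
  - employee 4 (Zoe): manager_id=2 -> Karen
  - employee 5 (Victor): manager_id=2 -> Karen

SQL:
SELECT a.name AS item, b.name AS manager
FROM employees a
LEFT JOIN employees b ON a.manager_id = b.id

Result:
item   | manager
-------+--------
Julia  | NULL   
Karen  | Julia  
Rosa   | Julia  
Zoe    | Karen  
Victor | Karen  


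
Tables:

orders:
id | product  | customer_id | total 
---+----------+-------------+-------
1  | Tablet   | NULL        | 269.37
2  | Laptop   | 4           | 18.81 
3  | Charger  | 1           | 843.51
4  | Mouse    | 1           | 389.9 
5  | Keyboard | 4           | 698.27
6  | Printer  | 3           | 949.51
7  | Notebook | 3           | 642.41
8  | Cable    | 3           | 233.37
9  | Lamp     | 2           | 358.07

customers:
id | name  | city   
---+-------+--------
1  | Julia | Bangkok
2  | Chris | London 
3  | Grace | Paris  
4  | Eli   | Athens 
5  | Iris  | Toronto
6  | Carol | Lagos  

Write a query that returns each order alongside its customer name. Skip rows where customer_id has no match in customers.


INNER JOIN keeps only orders rows whose customer_id matches an id in customers. Walk through each order:
  - order 1 (Tablet): customer_id=NULL, no match -> dropped
  - order 2 (Laptop): customer_id=4 -> matches Eli
  - order 3 (Charger): customer_id=1 -> matches Julia
  - order 4 (Mouse): customer_id=1 -> matches Julia
  - order 5 (Keyboard): customer_id=4 -> matches Eli
  - order 6 (Printer): customer_id=3 -> matches Grace
  - order 7 (Notebook): customer_id=3 -> matches Grace
  - order 8 (Cable): customer_id=3 -> matches Grace
  - order 9 (Lamp): customer_id=2 -> matches Chris
So 1 of 9 rows is dropped.

SQL:
SELECT a.product, b.name AS customer
FROM orders a
INNER JOIN customers b ON a.customer_id = b.id

Result:
product  | customer
---------+---------
Laptop   | Eli     
Charger  | Julia   
Mouse    | Julia   
Keyboard | Eli     
Printer  | Grace   
Notebook | Grace   
Cable    | Grace   
Lamp     | Chris   


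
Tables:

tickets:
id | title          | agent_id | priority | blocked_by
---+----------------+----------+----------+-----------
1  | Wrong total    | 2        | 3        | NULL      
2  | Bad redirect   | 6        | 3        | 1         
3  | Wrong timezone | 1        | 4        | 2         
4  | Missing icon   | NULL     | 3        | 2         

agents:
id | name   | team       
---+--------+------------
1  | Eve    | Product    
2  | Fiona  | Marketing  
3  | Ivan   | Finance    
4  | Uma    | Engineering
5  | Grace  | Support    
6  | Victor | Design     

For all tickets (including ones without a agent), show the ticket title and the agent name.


LEFT JOIN keeps every row from tickets (the left table); where agent_id has no match in agents, the agent columns become NULL. Walk through each ticket:
  - ticket 1 (Wrong total): agent_id=2 -> matches Fiona
  - ticket 2 (Bad redirect): agent_id=6 -> matches Victor
  - ticket 3 (Wrong timezone): agent_id=1 -> matches Eve
  - ticket 4 (Missing icon): agent_id=NULL, no match -> kept with NULL
All 4 rows appear; 1 has NULL agent.

SQL:
SELECT a.title, b.name AS agent
FROM tickets a
LEFT JOIN agents b ON a.agent_id = b.id

Result:
title          | agent 
---------------+-------
Wrong total    | Fiona 
Bad redirect   | Victor
Wrong timezone | Eve   
Missing icon   | NULL  


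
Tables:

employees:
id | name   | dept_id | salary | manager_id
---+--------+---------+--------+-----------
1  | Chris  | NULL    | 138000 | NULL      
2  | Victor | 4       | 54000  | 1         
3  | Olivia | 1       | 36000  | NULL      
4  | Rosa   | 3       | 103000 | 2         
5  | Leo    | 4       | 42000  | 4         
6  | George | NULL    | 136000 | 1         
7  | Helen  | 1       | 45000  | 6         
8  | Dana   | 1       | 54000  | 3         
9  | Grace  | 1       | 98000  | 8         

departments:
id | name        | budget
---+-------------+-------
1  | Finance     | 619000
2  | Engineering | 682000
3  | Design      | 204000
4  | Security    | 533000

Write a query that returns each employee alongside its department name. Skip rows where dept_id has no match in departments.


INNER JOIN keeps only employees rows whose dept_id matches an id in departments. Walk through each employee:
  - employee 1 (Chris): dept_id=NULL, no match -> dropped
  - employee 2 (Victor): dept_id=4 -> matches Security
  - employee 3 (Olivia): dept_id=1 -> matches Finance
  - employee 4 (Rosa): dept_id=3 -> matches Design
  - employee 5 (Leo): dept_id=4 -> matches Security
  - employee 6 (George): dept_id=NULL, no match -> dropped
  - employee 7 (Helen): dept_id=1 -> matches Finance
  - employee 8 (Dana): dept_id=1 -> matches Finance
  - employee 9 (Grace): dept_id=1 -> matches Finance
So 2 of 9 rows are dropped.

SQL:
SELECT a.name, b.name AS department
FROM employees a
INNER JOIN departments b ON a.dept_id = b.id

Result:
name   | department
-------+-----------
Victor | Security  
Olivia | Finance   
Rosa   | Design    
Leo    | Security  
Helen  | Finance   
Dana   | Finance   
Grace  | Finance   


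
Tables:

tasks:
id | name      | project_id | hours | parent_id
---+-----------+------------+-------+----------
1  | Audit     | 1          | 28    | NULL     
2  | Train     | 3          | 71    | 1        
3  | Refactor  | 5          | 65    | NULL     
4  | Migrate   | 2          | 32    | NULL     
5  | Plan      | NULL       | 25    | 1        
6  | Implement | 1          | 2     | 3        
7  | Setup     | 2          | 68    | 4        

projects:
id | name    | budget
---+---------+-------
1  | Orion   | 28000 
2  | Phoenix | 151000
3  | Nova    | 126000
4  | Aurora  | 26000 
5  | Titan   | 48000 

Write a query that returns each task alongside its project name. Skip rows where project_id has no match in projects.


INNER JOIN keeps only tasks rows whose project_id matches an id in projects. Walk through each task:
  - task 1 (Audit): project_id=1 -> matches Orion
  - task 2 (Train): project_id=3 -> matches Nova
  - task 3 (Refactor): project_id=5 -> matches Titan
  - task 4 (Migrate): project_id=2 -> matches Phoenix
  - task 5 (Plan): project_id=NULL, no match -> dropped
  - task 6 (Implement): project_id=1 -> matches Orion
  - task 7 (Setup): project_id=2 -> matches Phoenix
So 1 of 7 rows is dropped.

SQL:
SELECT a.name, b.name AS project
FROM tasks a
INNER JOIN projects b ON a.project_id = b.id

Result:
name      | project
----------+--------
Audit     | Orion  
Train     | Nova   
Refactor  | Titan  
Migrate   | Phoenix
Implement | Orion  
Setup     | Phoenix


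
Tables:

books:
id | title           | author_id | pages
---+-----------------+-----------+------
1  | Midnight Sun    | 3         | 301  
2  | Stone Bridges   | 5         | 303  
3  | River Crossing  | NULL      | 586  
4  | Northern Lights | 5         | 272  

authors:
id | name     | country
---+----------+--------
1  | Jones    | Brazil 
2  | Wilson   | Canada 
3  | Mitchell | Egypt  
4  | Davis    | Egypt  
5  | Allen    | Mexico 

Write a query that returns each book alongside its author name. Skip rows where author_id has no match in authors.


INNER JOIN keeps only books rows whose author_id matches an id in authors. Walk through each book:
  - book 1 (Midnight Sun): author_id=3 -> matches Mitchell
  - book 2 (Stone Bridges): author_id=5 -> matches Allen
  - book 3 (River Crossing): author_id=NULL, no match -> dropped
  - book 4 (Northern Lights): author_id=5 -> matches Allen
So 1 of 4 rows is dropped.

SQL:
SELECT a.title, b.name AS author
FROM books a
INNER JOIN authors b ON a.author_id = b.id

Result:
title           | author  
----------------+---------
Midnight Sun    | Mitchell
Stone Bridges   | Allen   
Northern Lights | Allen   


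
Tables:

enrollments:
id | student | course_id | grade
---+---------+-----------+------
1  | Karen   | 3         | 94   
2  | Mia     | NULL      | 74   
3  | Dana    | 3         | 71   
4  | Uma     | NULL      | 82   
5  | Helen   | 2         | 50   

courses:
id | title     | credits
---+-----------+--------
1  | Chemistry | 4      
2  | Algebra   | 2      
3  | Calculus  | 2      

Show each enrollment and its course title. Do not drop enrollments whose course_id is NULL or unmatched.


LEFT JOIN keeps every row from enrollments (the left table); where course_id has no match in courses, the course columns become NULL. Walk through each enrollment:
  - enrollment 1 (Karen): course_id=3 -> matches Calculus
  - enrollment 2 (Mia): course_id=NULL, no match -> kept with NULL
  - enrollment 3 (Dana): course_id=3 -> matches Calculus
  - enrollment 4 (Uma): course_id=NULL, no match -> kept with NULL
  - enrollment 5 (Helen): course_id=2 -> matches Algebra
All 5 rows appear; 2 have NULL course.

SQL:
SELECT a.student, b.title AS course
FROM enrollments a
LEFT JOIN courses b ON a.course_id = b.id

Result:
student | course  
--------+---------
Karen   | Calculus
Mia     | NULL    
Dana    | Calculus
Uma     | NULL    
Helen   | Algebra 


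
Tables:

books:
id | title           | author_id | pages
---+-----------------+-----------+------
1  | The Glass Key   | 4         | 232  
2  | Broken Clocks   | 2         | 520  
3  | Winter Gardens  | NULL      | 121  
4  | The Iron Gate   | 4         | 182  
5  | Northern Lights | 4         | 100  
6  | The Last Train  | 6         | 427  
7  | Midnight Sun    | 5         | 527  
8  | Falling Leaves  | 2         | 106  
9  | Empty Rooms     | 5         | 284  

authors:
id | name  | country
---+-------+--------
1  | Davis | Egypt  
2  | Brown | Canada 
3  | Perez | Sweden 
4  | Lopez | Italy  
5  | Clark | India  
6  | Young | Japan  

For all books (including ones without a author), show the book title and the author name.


LEFT JOIN keeps every row from books (the left table); where author_id has no match in authors, the author columns become NULL. Walk through each book:
  - book 1 (The Glass Key): author_id=4 -> matches Lopez
  - book 2 (Broken Clocks): author_id=2 -> matches Brown
  - book 3 (Winter Gardens): author_id=NULL, no match -> kept with NULL
  - book 4 (The Iron Gate): author_id=4 -> matches Lopez
  - book 5 (Northern Lights): author_id=4 -> matches Lopez
  - book 6 (The Last Train): author_id=6 -> matches Young
  - book 7 (Midnight Sun): author_id=5 -> matches Clark
  - book 8 (Falling Leaves): author_id=2 -> matches Brown
  - book 9 (Empty Rooms): author_id=5 -> matches Clark
All 9 rows appear; 1 has NULL author.

SQL:
SELECT a.title, b.name AS author
FROM books a
LEFT JOIN authors b ON a.author_id = b.id

Result:
title           | author
----------------+-------
The Glass Key   | Lopez 
Broken Clocks   | Brown 
Winter Gardens  | NULL  
The Iron Gate   | Lopez 
Northern Lights | Lopez 
The Last Train  | Young 
Midnight Sun    | Clark 
Falling Leaves  | Brown 
Empty Rooms     | Clark 


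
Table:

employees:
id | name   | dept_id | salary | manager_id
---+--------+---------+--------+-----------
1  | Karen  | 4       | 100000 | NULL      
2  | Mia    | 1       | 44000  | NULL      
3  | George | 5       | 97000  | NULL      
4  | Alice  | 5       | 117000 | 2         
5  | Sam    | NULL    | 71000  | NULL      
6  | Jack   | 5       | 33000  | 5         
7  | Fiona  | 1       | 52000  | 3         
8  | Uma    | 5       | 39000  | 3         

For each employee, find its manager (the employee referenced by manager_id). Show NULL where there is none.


This is a self-join: employees is joined to a second copy of itself, matching each row's manager_id to another row's id. Use LEFT JOIN so rows with manager_id=NULL are kept.
  - employee 1 (Karen): manager_id=NULL -> NULL
  - employee 2 (Mia): manager_id=NULL -> NULL
  - employee 3 (George): manager_id=NULL -> NULL
  - employee 4 (Alice): manager_id=2 -> Mia
  - employee 5 (Sam): manager_id=NULL -> NULL
  - employee 6 (Jack): manager_id=5 -> Sam
  - employee 7 (Fiona): manager_id=3 -> George
  - employee 8 (Uma): manager_id=3 -> George

SQL:
SELECT a.name AS item, b.name AS manager
FROM employees a
LEFT JOIN employees b ON a.manager_id = b.id

Result:
item   | manager
-------+--------
Karen  | NULL   
Mia    | NULL   
George | NULL   
Alice  | Mia    
Sam    | NULL   
Jack   | Sam    
Fiona  | George 
Uma    | George 


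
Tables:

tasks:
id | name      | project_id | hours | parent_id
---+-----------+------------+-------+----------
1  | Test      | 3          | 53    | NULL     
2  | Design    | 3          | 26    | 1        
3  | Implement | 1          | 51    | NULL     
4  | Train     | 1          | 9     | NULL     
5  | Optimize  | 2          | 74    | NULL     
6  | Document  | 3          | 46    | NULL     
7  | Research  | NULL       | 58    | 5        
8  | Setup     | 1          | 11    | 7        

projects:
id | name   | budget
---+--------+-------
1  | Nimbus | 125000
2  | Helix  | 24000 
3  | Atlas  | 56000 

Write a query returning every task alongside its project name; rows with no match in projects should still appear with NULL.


LEFT JOIN keeps every row from tasks (the left table); where project_id has no match in projects, the project columns become NULL. Walk through each task:
  - task 1 (Test): project_id=3 -> matches Atlas
  - task 2 (Design): project_id=3 -> matches Atlas
  - task 3 (Implement): project_id=1 -> matches Nimbus
  - task 4 (Train): project_id=1 -> matches Nimbus
  - task 5 (Optimize): project_id=2 -> matches Helix
  - task 6 (Document): project_id=3 -> matches Atlas
  - task 7 (Research): project_id=NULL, no match -> kept with NULL
  - task 8 (Setup): project_id=1 -> matches Nimbus
All 8 rows appear; 1 has NULL project.

SQL:
SELECT a.name, b.name AS project
FROM tasks a
LEFT JOIN projects b ON a.project_id = b.id

Result:
name      | project
----------+--------
Test      | Atlas  
Design    | Atlas  
Implement | Nimbus 
Train     | Nimbus 
Optimize  | Helix  
Document  | Atlas  
Research  | NULL   
Setup     | Nimbus 


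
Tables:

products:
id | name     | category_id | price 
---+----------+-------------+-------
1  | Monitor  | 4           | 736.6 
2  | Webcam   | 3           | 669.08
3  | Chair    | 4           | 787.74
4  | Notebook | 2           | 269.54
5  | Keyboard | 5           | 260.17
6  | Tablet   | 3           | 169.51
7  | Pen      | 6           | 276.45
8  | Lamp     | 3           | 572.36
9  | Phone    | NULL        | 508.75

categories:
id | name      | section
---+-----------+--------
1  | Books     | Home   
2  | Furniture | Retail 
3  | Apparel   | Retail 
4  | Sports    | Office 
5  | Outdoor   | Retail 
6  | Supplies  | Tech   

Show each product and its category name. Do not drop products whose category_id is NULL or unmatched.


LEFT JOIN keeps every row from products (the left table); where category_id has no match in categories, the category columns become NULL. Walk through each product:
  - product 1 (Monitor): category_id=4 -> matches Sports
  - product 2 (Webcam): category_id=3 -> matches Apparel
  - product 3 (Chair): category_id=4 -> matches Sports
  - product 4 (Notebook): category_id=2 -> matches Furniture
  - product 5 (Keyboard): category_id=5 -> matches Outdoor
  - product 6 (Tablet): category_id=3 -> matches Apparel
  - product 7 (Pen): category_id=6 -> matches Supplies
  - product 8 (Lamp): category_id=3 -> matches Apparel
  - product 9 (Phone): category_id=NULL, no match -> kept with NULL
All 9 rows appear; 1 has NULL category.

SQL:
SELECT a.name, b.name AS category
FROM products a
LEFT JOIN categories b ON a.category_id = b.id

Result:
name     | category 
---------+----------
Monitor  | Sports   
Webcam   | Apparel  
Chair    | Sports   
Notebook | Furniture
Keyboard | Outdoor  
Tablet   | Apparel  
Pen      | Supplies 
Lamp     | Apparel  
Phone    | NULL     


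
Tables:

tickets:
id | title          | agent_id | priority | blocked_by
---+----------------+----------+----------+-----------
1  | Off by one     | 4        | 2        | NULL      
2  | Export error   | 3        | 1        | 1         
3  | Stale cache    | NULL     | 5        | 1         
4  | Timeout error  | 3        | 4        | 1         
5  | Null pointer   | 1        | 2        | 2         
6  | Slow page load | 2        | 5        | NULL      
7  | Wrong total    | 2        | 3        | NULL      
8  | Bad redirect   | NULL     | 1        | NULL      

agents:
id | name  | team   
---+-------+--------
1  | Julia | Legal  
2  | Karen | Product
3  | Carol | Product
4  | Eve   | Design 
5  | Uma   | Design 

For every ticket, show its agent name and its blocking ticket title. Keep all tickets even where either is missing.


Two LEFT JOINs from the same base table tickets: one to agents via agent_id, one to tickets itself via blocked_by. Both are LEFT so every ticket is preserved.
Match against agents:
  - ticket 1 (Off by one): agent_id=4 -> matches Eve
  - ticket 2 (Export error): agent_id=3 -> matches Carol
  - ticket 3 (Stale cache): agent_id=NULL, no match -> kept with NULL
  - ticket 4 (Timeout error): agent_id=3 -> matches Carol
  - ticket 5 (Null pointer): agent_id=1 -> matches Julia
  - ticket 6 (Slow page load): agent_id=2 -> matches Karen
  - ticket 7 (Wrong total): agent_id=2 -> matches Karen
  - ticket 8 (Bad redirect): agent_id=NULL, no match -> kept with NULL
Match against tickets (self):
  - ticket 1 (Off by one): blocked_by=NULL -> NULL
  - ticket 2 (Export error): blocked_by=1 -> Off by one
  - ticket 3 (Stale cache): blocked_by=1 -> Off by one
  - ticket 4 (Timeout error): blocked_by=1 -> Off by one
  - ticket 5 (Null pointer): blocked_by=2 -> Export error
  - ticket 6 (Slow page load): blocked_by=NULL -> NULL
  - ticket 7 (Wrong total): blocked_by=NULL -> NULL
  - ticket 8 (Bad redirect): blocked_by=NULL -> NULL

SQL:
SELECT a.title, b.name AS agent, c.title AS blocked_by
FROM tickets a
LEFT JOIN agents b ON a.agent_id = b.id
LEFT JOIN tickets c ON a.blocked_by = c.id

Result:
title          | agent | blocked_by  
---------------+-------+-------------
Off by one     | Eve   | NULL        
Export error   | Carol | Off by one  
Stale cache    | NULL  | Off by one  
Timeout error  | Carol | Off by one  
Null pointer   | Julia | Export error
Slow page load | Karen | NULL        
Wrong total    | Karen | NULL        
Bad redirect   | NULL  | NULL        


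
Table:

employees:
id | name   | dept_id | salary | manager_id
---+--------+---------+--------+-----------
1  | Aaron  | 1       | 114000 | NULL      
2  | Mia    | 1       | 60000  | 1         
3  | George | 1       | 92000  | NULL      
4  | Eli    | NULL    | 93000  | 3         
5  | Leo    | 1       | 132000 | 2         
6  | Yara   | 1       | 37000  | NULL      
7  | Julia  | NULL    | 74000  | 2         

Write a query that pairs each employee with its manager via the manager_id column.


This is a self-join: employees is joined to a second copy of itself, matching each row's manager_id to another row's id. Use LEFT JOIN so rows with manager_id=NULL are kept.
  - employee 1 (Aaron): manager_id=NULL -> NULL
  - employee 2 (Mia): manager_id=1 -> Aaron
  - employee 3 (George): manager_id=NULL -> NULL
  - employee 4 (Eli): manager_id=3 -> George
  - employee 5 (Leo): manager_id=2 -> Mia
  - employee 6 (Yara): manager_id=NULL -> NULL
  - employee 7 (Julia): manager_id=2 -> Mia

SQL:
SELECT a.name AS item, b.name AS manager
FROM employees a
LEFT JOIN employees b ON a.manager_id = b.id

Result:
item   | manager
-------+--------
Aaron  | NULL   
Mia    | Aaron  
George | NULL   
Eli    | George 
Leo    | Mia    
Yara   | NULL   
Julia  | Mia    


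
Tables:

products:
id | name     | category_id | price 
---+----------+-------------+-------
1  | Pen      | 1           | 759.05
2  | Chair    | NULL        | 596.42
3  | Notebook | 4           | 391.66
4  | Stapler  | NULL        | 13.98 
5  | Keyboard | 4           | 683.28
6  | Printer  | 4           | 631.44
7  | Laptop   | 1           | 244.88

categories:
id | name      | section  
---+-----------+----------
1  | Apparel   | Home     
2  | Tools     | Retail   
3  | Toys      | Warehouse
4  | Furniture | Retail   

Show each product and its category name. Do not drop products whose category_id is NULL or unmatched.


LEFT JOIN keeps every row from products (the left table); where category_id has no match in categories, the category columns become NULL. Walk through each product:
  - product 1 (Pen): category_id=1 -> matches Apparel
  - product 2 (Chair): category_id=NULL, no match -> kept with NULL
  - product 3 (Notebook): category_id=4 -> matches Furniture
  - product 4 (Stapler): category_id=NULL, no match -> kept with NULL
  - product 5 (Keyboard): category_id=4 -> matches Furniture
  - product 6 (Printer): category_id=4 -> matches Furniture
  - product 7 (Laptop): category_id=1 -> matches Apparel
All 7 rows appear; 2 have NULL category.

SQL:
SELECT a.name, b.name AS category
FROM products a
LEFT JOIN categories b ON a.category_id = b.id

Result:
name     | category 
---------+----------
Pen      | Apparel  
Chair    | NULL     
Notebook | Furniture
Stapler  | NULL     
Keyboard | Furniture
Printer  | Furniture
Laptop   | Apparel  


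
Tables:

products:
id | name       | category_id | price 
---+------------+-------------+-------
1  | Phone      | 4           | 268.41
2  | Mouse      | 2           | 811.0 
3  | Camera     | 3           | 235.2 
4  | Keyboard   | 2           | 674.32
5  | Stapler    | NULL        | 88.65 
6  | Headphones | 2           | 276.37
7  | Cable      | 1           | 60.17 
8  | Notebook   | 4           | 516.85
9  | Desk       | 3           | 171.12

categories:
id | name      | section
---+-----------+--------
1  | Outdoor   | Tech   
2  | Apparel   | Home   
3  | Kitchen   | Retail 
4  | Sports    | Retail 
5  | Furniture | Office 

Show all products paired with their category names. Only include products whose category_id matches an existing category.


INNER JOIN keeps only products rows whose category_id matches an id in categories. Walk through each product:
  - product 1 (Phone): category_id=4 -> matches Sports
  - product 2 (Mouse): category_id=2 -> matches Apparel
  - product 3 (Camera): category_id=3 -> matches Kitchen
  - product 4 (Keyboard): category_id=2 -> matches Apparel
  - product 5 (Stapler): category_id=NULL, no match -> dropped
  - product 6 (Headphones): category_id=2 -> matches Apparel
  - product 7 (Cable): category_id=1 -> matches Outdoor
  - product 8 (Notebook): category_id=4 -> matches Sports
  - product 9 (Desk): category_id=3 -> matches Kitchen
So 1 of 9 rows is dropped.

SQL:
SELECT a.name, b.name AS category
FROM products a
INNER JOIN categories b ON a.category_id = b.id

Result:
name       | category
-----------+---------
Phone      | Sports  
Mouse      | Apparel 
Camera     | Kitchen 
Keyboard   | Apparel 
Headphones | Apparel 
Cable      | Outdoor 
Notebook   | Sports  
Desk       | Kitchen 


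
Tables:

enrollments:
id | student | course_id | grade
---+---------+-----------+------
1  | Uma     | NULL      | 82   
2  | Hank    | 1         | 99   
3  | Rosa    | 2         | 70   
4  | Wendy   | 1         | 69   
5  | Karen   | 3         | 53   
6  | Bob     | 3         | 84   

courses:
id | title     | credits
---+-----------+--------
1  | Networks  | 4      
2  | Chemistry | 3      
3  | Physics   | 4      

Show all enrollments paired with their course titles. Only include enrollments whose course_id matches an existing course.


INNER JOIN keeps only enrollments rows whose course_id matches an id in courses. Walk through each enrollment:
  - enrollment 1 (Uma): course_id=NULL, no match -> dropped
  - enrollment 2 (Hank): course_id=1 -> matches Networks
  - enrollment 3 (Rosa): course_id=2 -> matches Chemistry
  - enrollment 4 (Wendy): course_id=1 -> matches Networks
  - enrollment 5 (Karen): course_id=3 -> matches Physics
  - enrollment 6 (Bob): course_id=3 -> matches Physics
So 1 of 6 rows is dropped.

SQL:
SELECT a.student, b.title AS course
FROM enrollments a
INNER JOIN courses b ON a.course_id = b.id

Result:
student | course   
--------+----------
Hank    | Networks 
Rosa    | Chemistry
Wendy   | Networks 
Karen   | Physics  
Bob     | Physics  


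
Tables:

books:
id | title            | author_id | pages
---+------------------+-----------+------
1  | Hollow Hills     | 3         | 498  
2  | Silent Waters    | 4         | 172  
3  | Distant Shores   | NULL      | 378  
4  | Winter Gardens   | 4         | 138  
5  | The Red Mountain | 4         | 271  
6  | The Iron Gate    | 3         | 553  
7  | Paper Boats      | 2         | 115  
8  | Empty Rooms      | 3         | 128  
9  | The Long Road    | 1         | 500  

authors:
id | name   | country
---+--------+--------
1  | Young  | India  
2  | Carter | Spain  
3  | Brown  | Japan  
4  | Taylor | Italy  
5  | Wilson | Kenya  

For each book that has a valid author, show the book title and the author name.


INNER JOIN keeps only books rows whose author_id matches an id in authors. Walk through each book:
  - book 1 (Hollow Hills): author_id=3 -> matches Brown
  - book 2 (Silent Waters): author_id=4 -> matches Taylor
  - book 3 (Distant Shores): author_id=NULL, no match -> dropped
  - book 4 (Winter Gardens): author_id=4 -> matches Taylor
  - book 5 (The Red Mountain): author_id=4 -> matches Taylor
  - book 6 (The Iron Gate): author_id=3 -> matches Brown
  - book 7 (Paper Boats): author_id=2 -> matches Carter
  - book 8 (Empty Rooms): author_id=3 -> matches Brown
  - book 9 (The Long Road): author_id=1 -> matches Young
So 1 of 9 rows is dropped.

SQL:
SELECT a.title, b.name AS author
FROM books a
INNER JOIN authors b ON a.author_id = b.id

Result:
title            | author
-----------------+-------
Hollow Hills     | Brown 
Silent Waters    | Taylor
Winter Gardens   | Taylor
The Red Mountain | Taylor
The Iron Gate    | Brown 
Paper Boats      | Carter
Empty Rooms      | Brown 
The Long Road    | Young 


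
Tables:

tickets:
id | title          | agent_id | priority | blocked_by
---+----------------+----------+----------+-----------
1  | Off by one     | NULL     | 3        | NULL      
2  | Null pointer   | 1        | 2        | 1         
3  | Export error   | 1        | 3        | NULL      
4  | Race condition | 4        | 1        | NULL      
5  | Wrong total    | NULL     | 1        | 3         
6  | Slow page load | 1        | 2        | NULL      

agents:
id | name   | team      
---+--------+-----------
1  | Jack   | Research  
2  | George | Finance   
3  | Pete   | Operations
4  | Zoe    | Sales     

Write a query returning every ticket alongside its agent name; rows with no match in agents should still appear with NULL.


LEFT JOIN keeps every row from tickets (the left table); where agent_id has no match in agents, the agent columns become NULL. Walk through each ticket:
  - ticket 1 (Off by one): agent_id=NULL, no match -> kept with NULL
  - ticket 2 (Null pointer): agent_id=1 -> matches Jack
  - ticket 3 (Export error): agent_id=1 -> matches Jack
  - ticket 4 (Race condition): agent_id=4 -> matches Zoe
  - ticket 5 (Wrong total): agent_id=NULL, no match -> kept with NULL
  - ticket 6 (Slow page load): agent_id=1 -> matches Jack
All 6 rows appear; 2 have NULL agent.

SQL:
SELECT a.title, b.name AS agent
FROM tickets a
LEFT JOIN agents b ON a.agent_id = b.id

Result:
title          | agent
---------------+------
Off by one     | NULL 
Null pointer   | Jack 
Export error   | Jack 
Race condition | Zoe  
Wrong total    | NULL 
Slow page load | Jack 


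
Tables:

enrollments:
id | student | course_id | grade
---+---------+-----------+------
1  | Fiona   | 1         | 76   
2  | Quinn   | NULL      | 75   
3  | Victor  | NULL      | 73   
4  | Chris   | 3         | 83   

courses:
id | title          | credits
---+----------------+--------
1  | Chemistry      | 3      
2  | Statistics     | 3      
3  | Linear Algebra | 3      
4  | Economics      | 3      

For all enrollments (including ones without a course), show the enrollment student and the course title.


LEFT JOIN keeps every row from enrollments (the left table); where course_id has no match in courses, the course columns become NULL. Walk through each enrollment:
  - enrollment 1 (Fiona): course_id=1 -> matches Chemistry
  - enrollment 2 (Quinn): course_id=NULL, no match -> kept with NULL
  - enrollment 3 (Victor): course_id=NULL, no match -> kept with NULL
  - enrollment 4 (Chris): course_id=3 -> matches Linear Algebra
All 4 rows appear; 2 have NULL course.

SQL:
SELECT a.student, b.title AS course
FROM enrollments a
LEFT JOIN courses b ON a.course_id = b.id

Result:
student | course        
--------+---------------
Fiona   | Chemistry     
Quinn   | NULL          
Victor  | NULL          
Chris   | Linear Algebra
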